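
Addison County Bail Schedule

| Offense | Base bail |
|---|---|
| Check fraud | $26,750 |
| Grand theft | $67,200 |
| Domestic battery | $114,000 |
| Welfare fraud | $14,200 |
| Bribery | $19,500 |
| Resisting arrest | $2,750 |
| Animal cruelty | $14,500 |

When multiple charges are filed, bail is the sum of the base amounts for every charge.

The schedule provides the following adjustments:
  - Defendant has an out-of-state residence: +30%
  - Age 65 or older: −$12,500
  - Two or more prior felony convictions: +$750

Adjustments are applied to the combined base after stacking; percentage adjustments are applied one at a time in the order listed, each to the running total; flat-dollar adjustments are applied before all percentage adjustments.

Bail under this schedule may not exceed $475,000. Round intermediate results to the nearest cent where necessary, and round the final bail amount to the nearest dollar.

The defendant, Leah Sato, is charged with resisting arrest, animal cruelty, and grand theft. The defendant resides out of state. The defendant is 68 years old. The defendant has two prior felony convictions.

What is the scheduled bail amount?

$94,510

Base amounts from the schedule: resisting arrest $2,750; animal cruelty $14,500; grand theft $67,200.
Stacking rule: sum of all bases. $2,750 + $14,500 + $67,200 = $84,450.
Age 65 or older (−$12,500 flat): $84,450 − $12,500 = $71,950.
Two or more prior felony convictions (+$750 flat): $71,950 + $750 = $72,700.
Defendant has an out-of-state residence (+30%): $72,700 × 1.3 = $94,510.
$94,510 is within the $475,000 maximum.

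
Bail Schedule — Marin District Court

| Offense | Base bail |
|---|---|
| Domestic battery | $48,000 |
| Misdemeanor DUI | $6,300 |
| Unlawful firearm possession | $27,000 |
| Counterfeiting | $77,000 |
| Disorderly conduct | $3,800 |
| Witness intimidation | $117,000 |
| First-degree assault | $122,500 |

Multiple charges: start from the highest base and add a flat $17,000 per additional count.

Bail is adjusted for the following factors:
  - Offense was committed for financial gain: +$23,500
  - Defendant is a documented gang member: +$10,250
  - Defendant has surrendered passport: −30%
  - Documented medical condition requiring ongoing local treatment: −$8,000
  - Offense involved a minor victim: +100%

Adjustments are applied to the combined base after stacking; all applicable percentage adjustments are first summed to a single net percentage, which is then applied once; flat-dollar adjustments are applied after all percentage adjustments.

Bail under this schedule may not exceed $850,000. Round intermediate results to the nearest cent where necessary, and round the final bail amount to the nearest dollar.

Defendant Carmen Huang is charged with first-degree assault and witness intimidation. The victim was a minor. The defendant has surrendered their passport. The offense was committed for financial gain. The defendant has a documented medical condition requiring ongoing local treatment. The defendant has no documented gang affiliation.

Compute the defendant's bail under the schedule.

Base amounts from the schedule: first-degree assault $122,500; witness intimidation $117,000.
Stacking rule: highest base plus $17,000 per additional charge. Highest is first-degree assault at $122,500; 1 additional charge → +$17,000. Combined base = $139,500.
Net percentage adjustment: −30% +100% = +70%. $139,500 × 1.7 = $237,150.
Offense was committed for financial gain (+$23,500 flat): $237,150 + $23,500 = $260,650.
Documented medical condition requiring ongoing local treatment (−$8,000 flat): $260,650 − $8,000 = $252,650.
$252,650 is within the $850,000 maximum.

$252,650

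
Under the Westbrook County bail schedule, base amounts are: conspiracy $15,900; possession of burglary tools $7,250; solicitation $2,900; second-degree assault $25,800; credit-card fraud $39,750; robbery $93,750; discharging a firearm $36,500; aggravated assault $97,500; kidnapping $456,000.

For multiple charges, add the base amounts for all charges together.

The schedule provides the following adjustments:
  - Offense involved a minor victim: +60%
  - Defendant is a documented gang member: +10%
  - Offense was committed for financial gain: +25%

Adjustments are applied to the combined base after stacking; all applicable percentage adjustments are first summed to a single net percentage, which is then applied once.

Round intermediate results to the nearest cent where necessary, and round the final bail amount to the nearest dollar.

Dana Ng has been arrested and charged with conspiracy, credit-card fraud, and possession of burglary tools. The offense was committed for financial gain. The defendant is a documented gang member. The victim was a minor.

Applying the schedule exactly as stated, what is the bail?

Base amounts from the schedule: conspiracy $15,900; credit-card fraud $39,750; possession of burglary tools $7,250.
Stacking rule: sum of all bases. $15,900 + $39,750 + $7,250 = $62,900.
Net percentage adjustment: +60% +10% +25% = +95%. $62,900 × 1.95 = $122,655.

$122,655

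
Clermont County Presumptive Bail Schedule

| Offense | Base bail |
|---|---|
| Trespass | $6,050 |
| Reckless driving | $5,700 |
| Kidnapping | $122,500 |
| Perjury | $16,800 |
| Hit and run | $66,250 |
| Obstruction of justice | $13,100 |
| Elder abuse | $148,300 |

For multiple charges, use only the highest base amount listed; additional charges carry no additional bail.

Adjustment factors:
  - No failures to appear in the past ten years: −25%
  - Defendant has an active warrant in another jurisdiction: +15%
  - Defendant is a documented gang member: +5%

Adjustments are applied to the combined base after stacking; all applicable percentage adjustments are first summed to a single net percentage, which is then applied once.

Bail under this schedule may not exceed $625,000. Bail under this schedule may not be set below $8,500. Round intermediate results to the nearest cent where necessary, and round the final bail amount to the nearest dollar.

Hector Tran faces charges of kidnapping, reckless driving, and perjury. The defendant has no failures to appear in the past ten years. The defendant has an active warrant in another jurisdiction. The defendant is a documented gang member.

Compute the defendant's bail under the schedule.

$116,375

Base amounts from the schedule: kidnapping $122,500; reckless driving $5,700; perjury $16,800.
Stacking rule: use the highest base only. Highest is kidnapping at $122,500. Combined base = $122,500.
Net percentage adjustment: −25% +15% +5% = −5%. $122,500 × 0.95 = $116,375.
$116,375 is within the $625,000 maximum.
$116,375 is at or above the $8,500 minimum.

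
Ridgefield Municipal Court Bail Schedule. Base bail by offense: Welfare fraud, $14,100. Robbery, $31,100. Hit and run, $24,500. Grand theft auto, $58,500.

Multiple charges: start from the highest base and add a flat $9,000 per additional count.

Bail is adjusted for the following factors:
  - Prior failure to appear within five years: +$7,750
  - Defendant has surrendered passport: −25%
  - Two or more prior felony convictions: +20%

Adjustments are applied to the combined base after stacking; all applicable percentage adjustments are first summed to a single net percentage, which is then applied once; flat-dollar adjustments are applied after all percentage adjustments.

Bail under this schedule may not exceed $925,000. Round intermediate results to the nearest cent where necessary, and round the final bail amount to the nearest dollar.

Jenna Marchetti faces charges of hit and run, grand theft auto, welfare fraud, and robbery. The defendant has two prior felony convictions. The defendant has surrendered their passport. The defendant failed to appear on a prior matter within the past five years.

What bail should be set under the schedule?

$88,975

Base amounts from the schedule: hit and run $24,500; grand theft auto $58,500; welfare fraud $14,100; robbery $31,100.
Stacking rule: highest base plus $9,000 per additional charge. Highest is grand theft auto at $58,500; 3 additional charges → +$27,000. Combined base = $85,500.
Net percentage adjustment: −25% +20% = −5%. $85,500 × 0.95 = $81,225.
Prior failure to appear within five years (+$7,750 flat): $81,225 + $7,750 = $88,975.
$88,975 is within the $925,000 maximum.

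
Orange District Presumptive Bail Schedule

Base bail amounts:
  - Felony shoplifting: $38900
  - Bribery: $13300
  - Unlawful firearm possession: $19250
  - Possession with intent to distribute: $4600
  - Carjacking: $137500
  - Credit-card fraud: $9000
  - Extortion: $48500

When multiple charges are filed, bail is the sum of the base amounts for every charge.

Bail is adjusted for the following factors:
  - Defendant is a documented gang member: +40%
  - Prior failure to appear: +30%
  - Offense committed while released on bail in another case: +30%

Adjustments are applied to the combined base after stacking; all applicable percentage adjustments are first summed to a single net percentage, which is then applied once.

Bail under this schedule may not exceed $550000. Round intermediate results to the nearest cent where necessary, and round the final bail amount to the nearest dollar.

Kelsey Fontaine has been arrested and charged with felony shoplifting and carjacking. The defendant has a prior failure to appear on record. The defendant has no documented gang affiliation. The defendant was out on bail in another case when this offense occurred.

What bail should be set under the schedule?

Base amounts from the schedule: felony shoplifting $38900; carjacking $137500.
Stacking rule: sum of all bases. $38900 + $137500 = $176400.
Net percentage adjustment: +30% +30% = +60%. $176400 × 1.6 = $282240.
$282240 is within the $550000 maximum.

$282240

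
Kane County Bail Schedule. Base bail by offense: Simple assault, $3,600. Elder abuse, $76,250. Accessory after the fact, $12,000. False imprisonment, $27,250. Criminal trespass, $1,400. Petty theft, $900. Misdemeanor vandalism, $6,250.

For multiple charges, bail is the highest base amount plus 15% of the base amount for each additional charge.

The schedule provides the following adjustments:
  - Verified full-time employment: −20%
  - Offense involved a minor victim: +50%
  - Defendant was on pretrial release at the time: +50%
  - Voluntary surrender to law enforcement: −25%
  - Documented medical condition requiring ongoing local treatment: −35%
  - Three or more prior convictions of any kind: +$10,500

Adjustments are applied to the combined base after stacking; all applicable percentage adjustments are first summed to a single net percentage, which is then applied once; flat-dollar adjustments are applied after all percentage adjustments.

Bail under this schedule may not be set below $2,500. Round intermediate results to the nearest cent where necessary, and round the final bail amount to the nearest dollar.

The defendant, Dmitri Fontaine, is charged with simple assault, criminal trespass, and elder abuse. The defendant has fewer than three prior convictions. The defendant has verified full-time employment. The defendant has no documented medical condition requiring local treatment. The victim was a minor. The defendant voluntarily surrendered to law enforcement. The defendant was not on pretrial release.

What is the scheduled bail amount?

Base amounts from the schedule: simple assault $3,600; criminal trespass $1,400; elder abuse $76,250.
Stacking rule: highest base plus 15% of each additional charge. Highest is elder abuse at $76,250. Additional: $3,600 × 15% = $540; $1,400 × 15% = $210. Combined base = $76,250 + $750 = $77,000.
Net percentage adjustment: −20% +50% −25% = +5%. $77,000 × 1.05 = $80,850.
$80,850 is at or above the $2,500 minimum.

$80,850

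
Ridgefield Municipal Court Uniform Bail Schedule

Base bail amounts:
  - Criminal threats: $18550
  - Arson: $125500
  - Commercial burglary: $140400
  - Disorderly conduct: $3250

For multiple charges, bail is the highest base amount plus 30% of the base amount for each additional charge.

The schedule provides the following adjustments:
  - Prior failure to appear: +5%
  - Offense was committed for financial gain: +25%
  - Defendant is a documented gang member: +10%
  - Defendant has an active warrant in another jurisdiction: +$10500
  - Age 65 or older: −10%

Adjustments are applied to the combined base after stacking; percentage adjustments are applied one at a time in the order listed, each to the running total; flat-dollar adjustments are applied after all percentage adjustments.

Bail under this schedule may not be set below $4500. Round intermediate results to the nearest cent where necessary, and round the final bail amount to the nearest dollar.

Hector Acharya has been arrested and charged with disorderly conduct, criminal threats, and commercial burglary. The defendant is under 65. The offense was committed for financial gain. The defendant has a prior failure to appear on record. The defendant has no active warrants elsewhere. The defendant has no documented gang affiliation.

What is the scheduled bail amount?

Base amounts from the schedule: disorderly conduct $3250; criminal threats $18550; commercial burglary $140400.
Stacking rule: highest base plus 30% of each additional charge. Highest is commercial burglary at $140400. Additional: $3250 × 30% = $975; $18550 × 30% = $5565. Combined base = $140400 + $6540 = $146940.
Prior failure to appear (+5%): $146940 × 1.05 = $154287.
Offense was committed for financial gain (+25%): $154287 × 1.25 = $192858.75.
$192858.75 is at or above the $4500 minimum.
Rounded to the nearest dollar: $192859.

$192859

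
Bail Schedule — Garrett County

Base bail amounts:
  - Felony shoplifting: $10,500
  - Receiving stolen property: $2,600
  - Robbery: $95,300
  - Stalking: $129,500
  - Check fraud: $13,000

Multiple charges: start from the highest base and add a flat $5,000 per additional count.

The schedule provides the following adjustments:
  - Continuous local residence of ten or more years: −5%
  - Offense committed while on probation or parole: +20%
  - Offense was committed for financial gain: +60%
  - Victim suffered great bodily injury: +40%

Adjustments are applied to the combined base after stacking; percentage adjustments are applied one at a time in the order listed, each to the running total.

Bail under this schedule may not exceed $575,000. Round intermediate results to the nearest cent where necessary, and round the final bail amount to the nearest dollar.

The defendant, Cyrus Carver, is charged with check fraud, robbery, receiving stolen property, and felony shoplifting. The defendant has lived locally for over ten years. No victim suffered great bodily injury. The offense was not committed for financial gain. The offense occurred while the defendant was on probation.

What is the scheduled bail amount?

$125,742

Base amounts from the schedule: check fraud $13,000; robbery $95,300; receiving stolen property $2,600; felony shoplifting $10,500.
Stacking rule: highest base plus $5,000 per additional charge. Highest is robbery at $95,300; 3 additional charges → +$15,000. Combined base = $110,300.
Continuous local residence of ten or more years (−5%): $110,300 × 0.95 = $104,785.
Offense committed while on probation or parole (+20%): $104,785 × 1.2 = $125,742.
$125,742 is within the $575,000 maximum.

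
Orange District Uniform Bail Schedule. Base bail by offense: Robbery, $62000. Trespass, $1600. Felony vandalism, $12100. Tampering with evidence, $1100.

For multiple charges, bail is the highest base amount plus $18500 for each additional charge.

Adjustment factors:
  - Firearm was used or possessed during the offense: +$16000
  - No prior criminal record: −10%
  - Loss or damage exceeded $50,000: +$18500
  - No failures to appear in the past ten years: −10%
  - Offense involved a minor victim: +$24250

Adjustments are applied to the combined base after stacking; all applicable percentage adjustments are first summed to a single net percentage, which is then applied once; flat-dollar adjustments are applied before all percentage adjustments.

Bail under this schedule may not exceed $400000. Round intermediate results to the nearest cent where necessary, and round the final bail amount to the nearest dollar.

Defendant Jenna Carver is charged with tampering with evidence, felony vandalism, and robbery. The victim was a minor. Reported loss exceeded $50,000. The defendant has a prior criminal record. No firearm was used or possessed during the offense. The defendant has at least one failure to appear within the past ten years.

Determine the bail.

Base amounts from the schedule: tampering with evidence $1100; felony vandalism $12100; robbery $62000.
Stacking rule: highest base plus $18500 per additional charge. Highest is robbery at $62000; 2 additional charges → +$37000. Combined base = $99000.
Loss or damage exceeded $50,000 (+$18500 flat): $99000 + $18500 = $117500.
Offense involved a minor victim (+$24250 flat): $117500 + $24250 = $141750.
$141750 is within the $400000 maximum.

$141750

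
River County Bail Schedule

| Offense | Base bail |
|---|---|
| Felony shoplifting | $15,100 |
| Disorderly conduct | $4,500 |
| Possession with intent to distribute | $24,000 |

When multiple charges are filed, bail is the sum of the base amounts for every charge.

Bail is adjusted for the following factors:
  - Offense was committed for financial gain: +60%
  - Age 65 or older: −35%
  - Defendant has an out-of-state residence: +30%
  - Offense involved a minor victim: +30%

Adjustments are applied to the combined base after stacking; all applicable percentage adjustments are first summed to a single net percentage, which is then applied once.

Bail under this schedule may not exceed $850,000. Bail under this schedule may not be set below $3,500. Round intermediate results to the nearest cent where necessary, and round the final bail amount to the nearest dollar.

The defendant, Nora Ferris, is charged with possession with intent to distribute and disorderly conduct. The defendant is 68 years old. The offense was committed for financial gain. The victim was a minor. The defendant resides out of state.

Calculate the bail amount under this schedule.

$52,725

Base amounts from the schedule: possession with intent to distribute $24,000; disorderly conduct $4,500.
Stacking rule: sum of all bases. $24,000 + $4,500 = $28,500.
Net percentage adjustment: +60% −35% +30% +30% = +85%. $28,500 × 1.85 = $52,725.
$52,725 is within the $850,000 maximum.
$52,725 is at or above the $3,500 minimum.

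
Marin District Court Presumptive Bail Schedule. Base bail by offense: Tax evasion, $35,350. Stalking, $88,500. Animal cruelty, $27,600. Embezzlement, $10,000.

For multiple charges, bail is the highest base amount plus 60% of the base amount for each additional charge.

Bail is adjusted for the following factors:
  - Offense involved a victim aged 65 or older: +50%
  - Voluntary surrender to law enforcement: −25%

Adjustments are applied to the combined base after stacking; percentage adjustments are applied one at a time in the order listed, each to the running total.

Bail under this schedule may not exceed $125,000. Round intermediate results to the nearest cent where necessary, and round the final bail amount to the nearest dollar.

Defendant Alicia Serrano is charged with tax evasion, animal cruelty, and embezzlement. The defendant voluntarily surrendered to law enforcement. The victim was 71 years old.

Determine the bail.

Base amounts from the schedule: tax evasion $35,350; animal cruelty $27,600; embezzlement $10,000.
Stacking rule: highest base plus 60% of each additional charge. Highest is tax evasion at $35,350. Additional: $27,600 × 60% = $16,560; $10,000 × 60% = $6,000. Combined base = $35,350 + $22,560 = $57,910.
Offense involved a victim aged 65 or older (+50%): $57,910 × 1.5 = $86,865.
Voluntary surrender to law enforcement (−25%): $86,865 × 0.75 = $65,148.75.
$65,148.75 is within the $125,000 maximum.
Rounded to the nearest dollar: $65,149.

$65,149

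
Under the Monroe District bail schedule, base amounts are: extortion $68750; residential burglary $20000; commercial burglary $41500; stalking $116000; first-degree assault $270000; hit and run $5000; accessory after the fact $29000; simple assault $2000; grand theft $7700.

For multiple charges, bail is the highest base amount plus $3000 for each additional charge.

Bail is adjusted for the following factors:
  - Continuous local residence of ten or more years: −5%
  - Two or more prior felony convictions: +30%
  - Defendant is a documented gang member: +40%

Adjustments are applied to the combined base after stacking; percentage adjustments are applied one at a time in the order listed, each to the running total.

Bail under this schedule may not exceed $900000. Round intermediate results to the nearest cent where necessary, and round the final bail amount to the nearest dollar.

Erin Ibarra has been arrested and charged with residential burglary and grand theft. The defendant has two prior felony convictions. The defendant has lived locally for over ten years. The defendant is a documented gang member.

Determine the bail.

Base amounts from the schedule: residential burglary $20000; grand theft $7700.
Stacking rule: highest base plus $3000 per additional charge. Highest is residential burglary at $20000; 1 additional charge → +$3000. Combined base = $23000.
Continuous local residence of ten or more years (−5%): $23000 × 0.95 = $21850.
Two or more prior felony convictions (+30%): $21850 × 1.3 = $28405.
Defendant is a documented gang member (+40%): $28405 × 1.4 = $39767.
$39767 is within the $900000 maximum.

$39767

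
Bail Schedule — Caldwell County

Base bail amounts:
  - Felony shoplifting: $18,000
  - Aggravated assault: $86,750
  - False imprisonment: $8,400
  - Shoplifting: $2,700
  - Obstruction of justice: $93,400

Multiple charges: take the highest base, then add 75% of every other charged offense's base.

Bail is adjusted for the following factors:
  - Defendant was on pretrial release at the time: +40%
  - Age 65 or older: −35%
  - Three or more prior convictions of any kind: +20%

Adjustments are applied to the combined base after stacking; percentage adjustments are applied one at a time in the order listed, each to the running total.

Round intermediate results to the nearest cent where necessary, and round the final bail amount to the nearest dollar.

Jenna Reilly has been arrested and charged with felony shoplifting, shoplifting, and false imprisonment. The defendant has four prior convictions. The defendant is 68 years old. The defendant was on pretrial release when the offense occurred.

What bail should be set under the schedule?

Base amounts from the schedule: felony shoplifting $18,000; shoplifting $2,700; false imprisonment $8,400.
Stacking rule: highest base plus 75% of each additional charge. Highest is felony shoplifting at $18,000. Additional: $2,700 × 75% = $2,025; $8,400 × 75% = $6,300. Combined base = $18,000 + $8,325 = $26,325.
Defendant was on pretrial release at the time (+40%): $26,325 × 1.4 = $36,855.
Age 65 or older (−35%): $36,855 × 0.65 = $23,955.75.
Three or more prior convictions of any kind (+20%): $23,955.75 × 1.2 = $28,746.90.
Rounded to the nearest dollar: $28,747.

$28,747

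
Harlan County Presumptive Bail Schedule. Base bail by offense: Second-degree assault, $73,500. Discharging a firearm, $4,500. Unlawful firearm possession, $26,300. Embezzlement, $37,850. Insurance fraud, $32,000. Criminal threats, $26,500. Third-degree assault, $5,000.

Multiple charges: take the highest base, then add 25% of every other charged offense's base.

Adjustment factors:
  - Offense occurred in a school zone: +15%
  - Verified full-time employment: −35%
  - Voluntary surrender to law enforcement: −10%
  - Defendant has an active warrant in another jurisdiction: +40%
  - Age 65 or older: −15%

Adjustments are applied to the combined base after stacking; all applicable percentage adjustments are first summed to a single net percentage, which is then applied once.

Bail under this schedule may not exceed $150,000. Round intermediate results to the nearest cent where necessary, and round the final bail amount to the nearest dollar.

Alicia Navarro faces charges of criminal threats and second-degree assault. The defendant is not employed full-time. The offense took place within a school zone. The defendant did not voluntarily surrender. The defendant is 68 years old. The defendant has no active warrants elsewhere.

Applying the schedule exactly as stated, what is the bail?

Base amounts from the schedule: criminal threats $26,500; second-degree assault $73,500.
Stacking rule: highest base plus 25% of each additional charge. Highest is second-degree assault at $73,500. Additional: $26,500 × 25% = $6,625. Combined base = $73,500 + $6,625 = $80,125.
Net percentage adjustment: +15% −15% = +0%. $80,125 × 1 = $80,125.
$80,125 is within the $150,000 maximum.

$80,125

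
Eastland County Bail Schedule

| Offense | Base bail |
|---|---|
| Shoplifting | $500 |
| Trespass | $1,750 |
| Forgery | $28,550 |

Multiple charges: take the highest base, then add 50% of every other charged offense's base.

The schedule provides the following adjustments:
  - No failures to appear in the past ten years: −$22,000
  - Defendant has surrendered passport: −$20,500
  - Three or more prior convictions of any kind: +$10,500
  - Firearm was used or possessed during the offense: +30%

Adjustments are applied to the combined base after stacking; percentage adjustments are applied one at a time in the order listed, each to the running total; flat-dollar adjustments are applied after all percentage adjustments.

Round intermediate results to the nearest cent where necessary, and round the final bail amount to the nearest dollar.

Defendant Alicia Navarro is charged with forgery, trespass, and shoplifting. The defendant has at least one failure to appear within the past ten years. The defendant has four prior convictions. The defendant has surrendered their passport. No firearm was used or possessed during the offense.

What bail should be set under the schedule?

Base amounts from the schedule: forgery $28,550; trespass $1,750; shoplifting $500.
Stacking rule: highest base plus 50% of each additional charge. Highest is forgery at $28,550. Additional: $1,750 × 50% = $875; $500 × 50% = $250. Combined base = $28,550 + $1,125 = $29,675.
Defendant has surrendered passport (−$20,500 flat): $29,675 − $20,500 = $9,175.
Three or more prior convictions of any kind (+$10,500 flat): $9,175 + $10,500 = $19,675.

$19,675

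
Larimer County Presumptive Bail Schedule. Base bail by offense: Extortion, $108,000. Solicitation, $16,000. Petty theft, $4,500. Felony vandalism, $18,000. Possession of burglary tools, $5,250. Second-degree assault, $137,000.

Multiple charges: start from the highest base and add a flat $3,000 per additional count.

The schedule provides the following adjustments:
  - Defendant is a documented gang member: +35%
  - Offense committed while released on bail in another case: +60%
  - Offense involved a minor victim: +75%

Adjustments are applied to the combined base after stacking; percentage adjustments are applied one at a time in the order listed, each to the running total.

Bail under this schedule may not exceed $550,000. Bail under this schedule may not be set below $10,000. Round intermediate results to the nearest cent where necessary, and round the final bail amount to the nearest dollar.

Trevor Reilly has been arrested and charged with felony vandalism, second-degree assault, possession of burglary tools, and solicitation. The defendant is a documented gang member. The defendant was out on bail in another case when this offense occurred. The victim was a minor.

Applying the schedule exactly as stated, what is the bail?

Base amounts from the schedule: felony vandalism $18,000; second-degree assault $137,000; possession of burglary tools $5,250; solicitation $16,000.
Stacking rule: highest base plus $3,000 per additional charge. Highest is second-degree assault at $137,000; 3 additional charges → +$9,000. Combined base = $146,000.
Defendant is a documented gang member (+35%): $146,000 × 1.35 = $197,100.
Offense committed while released on bail in another case (+60%): $197,100 × 1.6 = $315,360.
Offense involved a minor victim (+75%): $315,360 × 1.75 = $551,880.
Result $551,880 exceeds the maximum of $550,000; bail is capped at $550,000.
$550,000 is at or above the $10,000 minimum.

$550,000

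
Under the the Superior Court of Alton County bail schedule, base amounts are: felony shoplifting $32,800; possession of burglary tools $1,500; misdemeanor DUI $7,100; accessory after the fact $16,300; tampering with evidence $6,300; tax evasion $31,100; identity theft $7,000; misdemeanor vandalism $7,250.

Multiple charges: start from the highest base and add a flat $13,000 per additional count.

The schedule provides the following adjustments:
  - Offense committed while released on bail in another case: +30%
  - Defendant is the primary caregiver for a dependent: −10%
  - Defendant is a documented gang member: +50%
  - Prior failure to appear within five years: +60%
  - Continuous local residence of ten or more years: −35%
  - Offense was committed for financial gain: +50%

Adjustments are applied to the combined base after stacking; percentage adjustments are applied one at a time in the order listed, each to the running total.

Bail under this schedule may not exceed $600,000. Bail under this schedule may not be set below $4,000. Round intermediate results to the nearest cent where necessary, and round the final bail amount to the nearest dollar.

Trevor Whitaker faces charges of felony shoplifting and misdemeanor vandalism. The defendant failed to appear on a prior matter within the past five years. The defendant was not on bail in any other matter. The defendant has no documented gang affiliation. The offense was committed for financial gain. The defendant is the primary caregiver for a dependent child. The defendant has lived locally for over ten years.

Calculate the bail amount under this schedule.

Base amounts from the schedule: felony shoplifting $32,800; misdemeanor vandalism $7,250.
Stacking rule: highest base plus $13,000 per additional charge. Highest is felony shoplifting at $32,800; 1 additional charge → +$13,000. Combined base = $45,800.
Defendant is the primary caregiver for a dependent (−10%): $45,800 × 0.9 = $41,220.
Prior failure to appear within five years (+60%): $41,220 × 1.6 = $65,952.
Continuous local residence of ten or more years (−35%): $65,952 × 0.65 = $42,868.80.
Offense was committed for financial gain (+50%): $42,868.80 × 1.5 = $64,303.20.
$64,303.20 is within the $600,000 maximum.
$64,303.20 is at or above the $4,000 minimum.
Rounded to the nearest dollar: $64,303.

$64,303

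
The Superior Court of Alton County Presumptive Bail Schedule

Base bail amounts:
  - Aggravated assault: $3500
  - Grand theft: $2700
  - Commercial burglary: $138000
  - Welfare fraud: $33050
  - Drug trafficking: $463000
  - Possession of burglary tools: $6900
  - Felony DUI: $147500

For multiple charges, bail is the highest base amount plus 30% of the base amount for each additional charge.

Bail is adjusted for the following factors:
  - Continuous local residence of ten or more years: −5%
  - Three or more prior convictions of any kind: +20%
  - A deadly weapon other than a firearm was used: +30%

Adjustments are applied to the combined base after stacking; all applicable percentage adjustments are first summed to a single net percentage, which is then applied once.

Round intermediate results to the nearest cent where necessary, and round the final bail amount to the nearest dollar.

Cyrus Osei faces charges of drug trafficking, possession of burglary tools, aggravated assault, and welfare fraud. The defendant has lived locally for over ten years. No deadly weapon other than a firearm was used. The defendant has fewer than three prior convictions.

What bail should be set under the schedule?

$452233

Base amounts from the schedule: drug trafficking $463000; possession of burglary tools $6900; aggravated assault $3500; welfare fraud $33050.
Stacking rule: highest base plus 30% of each additional charge. Highest is drug trafficking at $463000. Additional: $6900 × 30% = $2070; $3500 × 30% = $1050; $33050 × 30% = $9915. Combined base = $463000 + $13035 = $476035.
Continuous local residence of ten or more years (−5%): $476035 × 0.95 = $452233.25.
Rounded to the nearest dollar: $452233.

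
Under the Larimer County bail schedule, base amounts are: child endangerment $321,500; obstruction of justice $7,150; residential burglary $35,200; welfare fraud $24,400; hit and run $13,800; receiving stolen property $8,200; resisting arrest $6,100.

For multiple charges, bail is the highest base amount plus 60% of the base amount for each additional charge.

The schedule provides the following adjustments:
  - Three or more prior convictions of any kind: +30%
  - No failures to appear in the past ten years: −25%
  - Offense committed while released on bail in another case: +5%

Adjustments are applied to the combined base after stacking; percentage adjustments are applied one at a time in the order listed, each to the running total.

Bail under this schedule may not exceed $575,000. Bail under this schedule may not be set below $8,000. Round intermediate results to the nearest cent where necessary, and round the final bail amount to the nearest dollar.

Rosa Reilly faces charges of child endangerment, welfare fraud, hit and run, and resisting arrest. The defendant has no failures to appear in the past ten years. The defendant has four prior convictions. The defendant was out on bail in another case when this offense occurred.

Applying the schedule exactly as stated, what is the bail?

Base amounts from the schedule: child endangerment $321,500; welfare fraud $24,400; hit and run $13,800; resisting arrest $6,100.
Stacking rule: highest base plus 60% of each additional charge. Highest is child endangerment at $321,500. Additional: $24,400 × 60% = $14,640; $13,800 × 60% = $8,280; $6,100 × 60% = $3,660. Combined base = $321,500 + $26,580 = $348,080.
Three or more prior convictions of any kind (+30%): $348,080 × 1.3 = $452,504.
No failures to appear in the past ten years (−25%): $452,504 × 0.75 = $339,378.
Offense committed while released on bail in another case (+5%): $339,378 × 1.05 = $356,346.90.
$356,346.90 is within the $575,000 maximum.
$356,346.90 is at or above the $8,000 minimum.
Rounded to the nearest dollar: $356,347.

$356,347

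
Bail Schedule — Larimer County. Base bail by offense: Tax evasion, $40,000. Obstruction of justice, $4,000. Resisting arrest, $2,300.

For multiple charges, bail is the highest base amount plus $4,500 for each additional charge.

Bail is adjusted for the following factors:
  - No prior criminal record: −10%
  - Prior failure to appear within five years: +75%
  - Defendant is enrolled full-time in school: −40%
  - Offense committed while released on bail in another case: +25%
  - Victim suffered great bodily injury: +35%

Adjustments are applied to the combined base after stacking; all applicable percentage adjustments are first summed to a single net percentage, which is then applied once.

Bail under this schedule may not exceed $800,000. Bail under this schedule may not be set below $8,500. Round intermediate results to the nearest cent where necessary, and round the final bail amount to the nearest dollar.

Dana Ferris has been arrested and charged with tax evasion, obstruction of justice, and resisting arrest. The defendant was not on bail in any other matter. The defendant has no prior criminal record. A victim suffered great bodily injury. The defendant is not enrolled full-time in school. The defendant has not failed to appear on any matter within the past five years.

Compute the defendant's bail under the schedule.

Base amounts from the schedule: tax evasion $40,000; obstruction of justice $4,000; resisting arrest $2,300.
Stacking rule: highest base plus $4,500 per additional charge. Highest is tax evasion at $40,000; 2 additional charges → +$9,000. Combined base = $49,000.
Net percentage adjustment: −10% +35% = +25%. $49,000 × 1.25 = $61,250.
$61,250 is within the $800,000 maximum.
$61,250 is at or above the $8,500 minimum.

$61,250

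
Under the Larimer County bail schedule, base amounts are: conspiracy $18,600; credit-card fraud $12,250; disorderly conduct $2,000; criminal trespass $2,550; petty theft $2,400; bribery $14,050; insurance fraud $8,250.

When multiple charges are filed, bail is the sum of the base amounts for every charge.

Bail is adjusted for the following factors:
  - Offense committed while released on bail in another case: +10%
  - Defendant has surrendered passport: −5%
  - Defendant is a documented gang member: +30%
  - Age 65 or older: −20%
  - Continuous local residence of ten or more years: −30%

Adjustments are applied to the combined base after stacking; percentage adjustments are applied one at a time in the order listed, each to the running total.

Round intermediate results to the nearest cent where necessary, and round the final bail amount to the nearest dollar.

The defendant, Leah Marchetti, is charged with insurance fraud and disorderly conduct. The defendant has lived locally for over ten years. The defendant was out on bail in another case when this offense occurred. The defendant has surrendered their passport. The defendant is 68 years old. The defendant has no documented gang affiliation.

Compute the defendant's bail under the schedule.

$5,998

Base amounts from the schedule: insurance fraud $8,250; disorderly conduct $2,000.
Stacking rule: sum of all bases. $8,250 + $2,000 = $10,250.
Offense committed while released on bail in another case (+10%): $10,250 × 1.1 = $11,275.
Defendant has surrendered passport (−5%): $11,275 × 0.95 = $10,711.25.
Age 65 or older (−20%): $10,711.25 × 0.8 = $8,569.
Continuous local residence of ten or more years (−30%): $8,569 × 0.7 = $5,998.30.
Rounded to the nearest dollar: $5,998.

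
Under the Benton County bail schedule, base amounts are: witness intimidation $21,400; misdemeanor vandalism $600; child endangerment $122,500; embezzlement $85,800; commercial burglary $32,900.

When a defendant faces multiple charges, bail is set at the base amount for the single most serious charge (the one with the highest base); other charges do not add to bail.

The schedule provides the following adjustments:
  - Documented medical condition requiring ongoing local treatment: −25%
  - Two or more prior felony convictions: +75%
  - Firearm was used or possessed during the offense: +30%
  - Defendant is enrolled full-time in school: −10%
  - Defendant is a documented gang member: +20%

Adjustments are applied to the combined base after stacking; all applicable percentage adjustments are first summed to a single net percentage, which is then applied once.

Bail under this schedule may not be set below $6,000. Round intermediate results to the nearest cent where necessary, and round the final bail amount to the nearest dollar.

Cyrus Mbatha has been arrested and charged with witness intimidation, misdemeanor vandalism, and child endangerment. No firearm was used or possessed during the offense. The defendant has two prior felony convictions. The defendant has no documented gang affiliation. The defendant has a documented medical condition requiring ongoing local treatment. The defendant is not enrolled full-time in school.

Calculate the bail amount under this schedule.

$183,750

Base amounts from the schedule: witness intimidation $21,400; misdemeanor vandalism $600; child endangerment $122,500.
Stacking rule: use the highest base only. Highest is child endangerment at $122,500. Combined base = $122,500.
Net percentage adjustment: −25% +75% = +50%. $122,500 × 1.5 = $183,750.
$183,750 is at or above the $6,000 minimum.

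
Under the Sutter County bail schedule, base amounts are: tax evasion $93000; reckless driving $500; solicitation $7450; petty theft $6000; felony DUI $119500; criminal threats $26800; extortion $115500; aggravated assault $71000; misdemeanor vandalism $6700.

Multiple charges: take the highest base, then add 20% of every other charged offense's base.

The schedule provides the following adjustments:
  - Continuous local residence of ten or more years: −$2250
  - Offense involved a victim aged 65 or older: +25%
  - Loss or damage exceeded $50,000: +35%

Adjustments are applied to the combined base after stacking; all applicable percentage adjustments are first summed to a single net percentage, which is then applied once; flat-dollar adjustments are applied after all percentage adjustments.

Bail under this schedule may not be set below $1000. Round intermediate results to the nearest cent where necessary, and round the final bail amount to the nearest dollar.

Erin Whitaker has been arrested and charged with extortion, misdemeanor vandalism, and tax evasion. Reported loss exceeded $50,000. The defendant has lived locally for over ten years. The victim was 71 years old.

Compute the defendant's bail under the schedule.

Base amounts from the schedule: extortion $115500; misdemeanor vandalism $6700; tax evasion $93000.
Stacking rule: highest base plus 20% of each additional charge. Highest is extortion at $115500. Additional: $6700 × 20% = $1340; $93000 × 20% = $18600. Combined base = $115500 + $19940 = $135440.
Net percentage adjustment: +25% +35% = +60%. $135440 × 1.6 = $216704.
Continuous local residence of ten or more years (−$2250 flat): $216704 − $2250 = $214454.
$214454 is at or above the $1000 minimum.

$214454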